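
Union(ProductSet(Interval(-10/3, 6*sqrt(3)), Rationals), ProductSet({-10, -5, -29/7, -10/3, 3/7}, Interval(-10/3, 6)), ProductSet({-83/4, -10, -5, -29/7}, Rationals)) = Union(ProductSet({-10, -5, -29/7, -10/3, 3/7}, Interval(-10/3, 6)), ProductSet(Union({-83/4, -10, -5, -29/7}, Interval(-10/3, 6*sqrt(3))), Rationals))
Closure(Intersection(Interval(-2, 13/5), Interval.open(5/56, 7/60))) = Interval(5/56, 7/60)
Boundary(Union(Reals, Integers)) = EmptySet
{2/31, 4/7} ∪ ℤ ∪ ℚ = ℚ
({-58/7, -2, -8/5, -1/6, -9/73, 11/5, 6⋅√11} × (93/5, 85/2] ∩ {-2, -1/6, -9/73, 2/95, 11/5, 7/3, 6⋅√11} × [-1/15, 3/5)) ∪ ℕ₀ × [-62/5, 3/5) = ℕ₀ × [-62/5, 3/5)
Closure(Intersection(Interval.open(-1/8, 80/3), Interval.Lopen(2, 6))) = Interval(2, 6)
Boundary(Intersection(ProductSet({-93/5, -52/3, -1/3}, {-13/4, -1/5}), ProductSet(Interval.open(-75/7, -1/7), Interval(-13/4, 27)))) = ProductSet({-1/3}, {-13/4, -1/5})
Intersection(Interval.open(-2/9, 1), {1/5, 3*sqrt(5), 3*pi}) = {1/5}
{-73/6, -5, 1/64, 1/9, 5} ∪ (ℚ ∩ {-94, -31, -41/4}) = {-94, -31, -73/6, -41/4, -5, 1/64, 1/9, 5}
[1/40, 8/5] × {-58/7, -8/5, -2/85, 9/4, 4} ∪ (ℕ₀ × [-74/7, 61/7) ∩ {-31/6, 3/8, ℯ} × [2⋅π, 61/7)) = [1/40, 8/5] × {-58/7, -8/5, -2/85, 9/4, 4}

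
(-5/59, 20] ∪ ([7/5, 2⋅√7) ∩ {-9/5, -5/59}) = (-5/59, 20]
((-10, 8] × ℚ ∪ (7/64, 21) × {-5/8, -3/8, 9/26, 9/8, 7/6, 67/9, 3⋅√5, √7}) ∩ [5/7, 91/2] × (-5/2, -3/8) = ([5/7, 21) × {-5/8}) ∪ ([5/7, 8] × (ℚ ∩ (-5/2, -3/8)))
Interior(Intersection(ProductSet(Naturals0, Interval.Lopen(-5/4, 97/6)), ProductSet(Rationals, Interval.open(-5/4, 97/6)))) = EmptySet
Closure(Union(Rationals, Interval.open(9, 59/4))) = Union(Interval(-oo, oo), Rationals)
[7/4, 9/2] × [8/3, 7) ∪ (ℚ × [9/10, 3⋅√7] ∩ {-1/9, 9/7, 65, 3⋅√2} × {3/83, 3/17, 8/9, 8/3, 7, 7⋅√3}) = ({-1/9, 9/7, 65} × {8/3, 7}) ∪ ([7/4, 9/2] × [8/3, 7))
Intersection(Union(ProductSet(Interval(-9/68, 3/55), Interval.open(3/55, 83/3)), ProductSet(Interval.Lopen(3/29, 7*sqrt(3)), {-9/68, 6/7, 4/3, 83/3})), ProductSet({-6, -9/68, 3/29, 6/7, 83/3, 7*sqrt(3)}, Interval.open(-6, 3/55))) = ProductSet({6/7, 7*sqrt(3)}, {-9/68})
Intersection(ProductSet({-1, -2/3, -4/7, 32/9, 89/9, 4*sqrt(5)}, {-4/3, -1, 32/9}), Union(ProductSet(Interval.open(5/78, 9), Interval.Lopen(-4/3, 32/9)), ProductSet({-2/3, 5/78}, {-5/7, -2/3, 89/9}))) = ProductSet({32/9, 4*sqrt(5)}, {-1, 32/9})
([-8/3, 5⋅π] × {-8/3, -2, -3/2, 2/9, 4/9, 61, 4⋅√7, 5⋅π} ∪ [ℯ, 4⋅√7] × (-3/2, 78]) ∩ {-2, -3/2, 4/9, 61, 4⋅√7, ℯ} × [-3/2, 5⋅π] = ({4⋅√7, ℯ} × (-3/2, 5⋅π]) ∪ ({-2, -3/2, 4/9, 4⋅√7, ℯ} × {-3/2, 2/9, 4/9, 4⋅√7, 5⋅π})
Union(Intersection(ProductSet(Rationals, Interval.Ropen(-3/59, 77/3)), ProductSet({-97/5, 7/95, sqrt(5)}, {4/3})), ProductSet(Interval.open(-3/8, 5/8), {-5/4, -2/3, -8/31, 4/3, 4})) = Union(ProductSet({-97/5, 7/95}, {4/3}), ProductSet(Interval.open(-3/8, 5/8), {-5/4, -2/3, -8/31, 4/3, 4}))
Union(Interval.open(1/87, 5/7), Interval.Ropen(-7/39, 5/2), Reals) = Interval(-oo, oo)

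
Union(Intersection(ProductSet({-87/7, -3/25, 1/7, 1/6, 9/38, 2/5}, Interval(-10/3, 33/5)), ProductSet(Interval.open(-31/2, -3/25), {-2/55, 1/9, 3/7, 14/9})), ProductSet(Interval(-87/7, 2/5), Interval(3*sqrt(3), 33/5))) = Union(ProductSet({-87/7}, {-2/55, 1/9, 3/7, 14/9}), ProductSet(Interval(-87/7, 2/5), Interval(3*sqrt(3), 33/5)))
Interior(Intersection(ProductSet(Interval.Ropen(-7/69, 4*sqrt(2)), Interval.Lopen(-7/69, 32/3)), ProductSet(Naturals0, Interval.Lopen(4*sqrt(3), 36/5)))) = EmptySet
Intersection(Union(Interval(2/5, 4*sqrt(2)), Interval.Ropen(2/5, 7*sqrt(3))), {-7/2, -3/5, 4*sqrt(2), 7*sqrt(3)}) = {4*sqrt(2)}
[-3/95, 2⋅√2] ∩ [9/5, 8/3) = [9/5, 8/3)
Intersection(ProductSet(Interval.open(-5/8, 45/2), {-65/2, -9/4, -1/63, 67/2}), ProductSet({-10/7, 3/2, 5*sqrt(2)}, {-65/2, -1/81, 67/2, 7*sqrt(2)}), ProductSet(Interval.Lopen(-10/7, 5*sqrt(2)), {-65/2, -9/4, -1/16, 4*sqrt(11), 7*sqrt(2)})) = ProductSet({3/2, 5*sqrt(2)}, {-65/2})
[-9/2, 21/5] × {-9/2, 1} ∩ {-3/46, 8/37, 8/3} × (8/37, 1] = {-3/46, 8/37, 8/3} × {1}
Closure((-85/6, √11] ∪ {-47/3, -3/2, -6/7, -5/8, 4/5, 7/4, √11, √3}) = {-47/3} ∪ [-85/6, √11]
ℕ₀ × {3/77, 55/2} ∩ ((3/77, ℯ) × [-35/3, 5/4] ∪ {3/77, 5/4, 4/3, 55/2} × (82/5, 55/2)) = {1, 2} × {3/77}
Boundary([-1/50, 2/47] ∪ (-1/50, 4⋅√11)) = {-1/50, 4⋅√11}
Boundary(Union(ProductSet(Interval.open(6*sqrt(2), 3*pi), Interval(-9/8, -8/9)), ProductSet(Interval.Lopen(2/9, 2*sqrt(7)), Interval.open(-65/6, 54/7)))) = Union(ProductSet({2/9, 2*sqrt(7)}, Interval(-65/6, 54/7)), ProductSet({6*sqrt(2), 3*pi}, Interval(-9/8, -8/9)), ProductSet(Interval(2/9, 2*sqrt(7)), {-65/6, 54/7}), ProductSet(Interval(6*sqrt(2), 3*pi), {-9/8, -8/9}))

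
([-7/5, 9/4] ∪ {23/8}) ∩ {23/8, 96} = {23/8}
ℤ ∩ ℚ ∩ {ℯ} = ∅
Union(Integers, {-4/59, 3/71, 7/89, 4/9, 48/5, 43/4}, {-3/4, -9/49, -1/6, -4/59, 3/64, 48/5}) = Union({-3/4, -9/49, -1/6, -4/59, 3/71, 3/64, 7/89, 4/9, 48/5, 43/4}, Integers)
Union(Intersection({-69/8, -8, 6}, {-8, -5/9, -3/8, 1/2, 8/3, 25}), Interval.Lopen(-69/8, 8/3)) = Interval.Lopen(-69/8, 8/3)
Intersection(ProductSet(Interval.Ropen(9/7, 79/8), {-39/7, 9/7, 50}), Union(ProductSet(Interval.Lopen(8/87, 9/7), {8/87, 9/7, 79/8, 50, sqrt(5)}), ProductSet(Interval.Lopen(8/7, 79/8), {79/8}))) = ProductSet({9/7}, {9/7, 50})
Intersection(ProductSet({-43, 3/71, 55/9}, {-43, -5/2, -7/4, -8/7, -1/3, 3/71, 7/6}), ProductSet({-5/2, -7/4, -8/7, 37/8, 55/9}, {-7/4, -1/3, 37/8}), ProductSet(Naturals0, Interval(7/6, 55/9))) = EmptySet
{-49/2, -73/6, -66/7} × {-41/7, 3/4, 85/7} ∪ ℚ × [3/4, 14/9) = (ℚ × [3/4, 14/9)) ∪ ({-49/2, -73/6, -66/7} × {-41/7, 3/4, 85/7})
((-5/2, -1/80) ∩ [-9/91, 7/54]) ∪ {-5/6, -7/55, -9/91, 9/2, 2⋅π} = {-5/6, -7/55, 9/2, 2⋅π} ∪ [-9/91, -1/80)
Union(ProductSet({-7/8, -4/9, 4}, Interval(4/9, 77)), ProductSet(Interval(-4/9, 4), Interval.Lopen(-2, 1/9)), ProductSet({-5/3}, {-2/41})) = Union(ProductSet({-5/3}, {-2/41}), ProductSet({-7/8, -4/9, 4}, Interval(4/9, 77)), ProductSet(Interval(-4/9, 4), Interval.Lopen(-2, 1/9)))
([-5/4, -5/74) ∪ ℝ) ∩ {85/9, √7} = {85/9, √7}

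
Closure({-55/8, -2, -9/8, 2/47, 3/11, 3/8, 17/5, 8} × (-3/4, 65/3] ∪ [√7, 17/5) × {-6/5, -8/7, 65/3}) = ([√7, 17/5] × {-6/5, -8/7, 65/3}) ∪ ({-55/8, -2, -9/8, 2/47, 3/11, 3/8, 17/5, 8} × [-3/4, 65/3])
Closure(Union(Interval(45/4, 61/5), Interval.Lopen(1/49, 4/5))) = Union(Interval(1/49, 4/5), Interval(45/4, 61/5))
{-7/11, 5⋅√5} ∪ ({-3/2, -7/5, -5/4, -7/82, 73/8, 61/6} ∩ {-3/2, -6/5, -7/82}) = {-3/2, -7/11, -7/82, 5⋅√5}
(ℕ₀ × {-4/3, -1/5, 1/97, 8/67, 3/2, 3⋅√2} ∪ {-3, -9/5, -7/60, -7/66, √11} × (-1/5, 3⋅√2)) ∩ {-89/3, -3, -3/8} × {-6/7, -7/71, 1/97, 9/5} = {-3} × {-7/71, 1/97, 9/5}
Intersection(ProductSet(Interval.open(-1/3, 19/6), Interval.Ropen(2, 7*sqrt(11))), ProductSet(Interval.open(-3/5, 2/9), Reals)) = ProductSet(Interval.open(-1/3, 2/9), Interval.Ropen(2, 7*sqrt(11)))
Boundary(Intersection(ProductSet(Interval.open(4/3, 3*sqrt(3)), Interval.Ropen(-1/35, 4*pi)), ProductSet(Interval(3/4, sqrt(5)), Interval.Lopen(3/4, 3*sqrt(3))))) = Union(ProductSet({4/3, sqrt(5)}, Interval(3/4, 3*sqrt(3))), ProductSet(Interval(4/3, sqrt(5)), {3/4, 3*sqrt(3)}))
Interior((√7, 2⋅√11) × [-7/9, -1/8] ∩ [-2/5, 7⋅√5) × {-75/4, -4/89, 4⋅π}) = ∅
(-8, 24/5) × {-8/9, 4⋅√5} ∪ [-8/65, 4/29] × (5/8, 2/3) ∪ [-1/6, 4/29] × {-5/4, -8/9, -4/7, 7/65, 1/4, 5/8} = ([-8/65, 4/29] × (5/8, 2/3)) ∪ ((-8, 24/5) × {-8/9, 4⋅√5}) ∪ ([-1/6, 4/29] × {-5/4, -8/9, -4/7, 7/65, 1/4, 5/8})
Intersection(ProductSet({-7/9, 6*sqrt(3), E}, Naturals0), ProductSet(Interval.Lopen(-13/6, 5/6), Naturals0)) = ProductSet({-7/9}, Naturals0)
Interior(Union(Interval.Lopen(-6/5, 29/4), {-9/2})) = Interval.open(-6/5, 29/4)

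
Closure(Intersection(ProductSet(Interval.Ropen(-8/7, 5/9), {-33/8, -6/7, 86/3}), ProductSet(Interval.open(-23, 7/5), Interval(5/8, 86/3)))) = ProductSet(Interval(-8/7, 5/9), {86/3})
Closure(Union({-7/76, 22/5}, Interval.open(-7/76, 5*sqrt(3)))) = Interval(-7/76, 5*sqrt(3))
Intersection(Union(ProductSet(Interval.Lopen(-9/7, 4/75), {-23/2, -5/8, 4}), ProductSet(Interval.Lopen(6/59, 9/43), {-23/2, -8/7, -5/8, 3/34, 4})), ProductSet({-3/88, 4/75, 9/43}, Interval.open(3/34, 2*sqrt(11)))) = ProductSet({-3/88, 4/75, 9/43}, {4})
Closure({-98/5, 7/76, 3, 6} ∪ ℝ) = ℝ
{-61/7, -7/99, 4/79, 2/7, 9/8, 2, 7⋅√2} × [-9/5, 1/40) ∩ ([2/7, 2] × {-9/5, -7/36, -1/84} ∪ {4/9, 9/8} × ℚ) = ({2/7, 9/8, 2} × {-9/5, -7/36, -1/84}) ∪ ({9/8} × (ℚ ∩ [-9/5, 1/40)))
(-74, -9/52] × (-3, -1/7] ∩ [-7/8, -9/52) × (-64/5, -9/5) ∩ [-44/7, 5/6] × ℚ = [-7/8, -9/52) × (ℚ ∩ (-3, -9/5))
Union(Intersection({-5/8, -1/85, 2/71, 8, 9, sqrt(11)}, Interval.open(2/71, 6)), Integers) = Union({sqrt(11)}, Integers)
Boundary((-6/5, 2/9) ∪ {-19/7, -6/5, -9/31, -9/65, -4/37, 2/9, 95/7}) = {-19/7, -6/5, 2/9, 95/7}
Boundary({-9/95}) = {-9/95}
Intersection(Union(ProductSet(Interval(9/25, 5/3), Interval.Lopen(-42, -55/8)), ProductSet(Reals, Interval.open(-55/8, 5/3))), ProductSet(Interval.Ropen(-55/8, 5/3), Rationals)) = Union(ProductSet(Interval.Ropen(-55/8, 5/3), Intersection(Interval.open(-55/8, 5/3), Rationals)), ProductSet(Interval.Ropen(9/25, 5/3), Intersection(Interval.Lopen(-42, -55/8), Rationals)))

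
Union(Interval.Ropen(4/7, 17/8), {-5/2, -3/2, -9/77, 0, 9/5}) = Union({-5/2, -3/2, -9/77, 0}, Interval.Ropen(4/7, 17/8))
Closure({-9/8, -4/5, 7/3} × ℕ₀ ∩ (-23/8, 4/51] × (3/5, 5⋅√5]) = {-9/8, -4/5} × {1, 2, …, 11}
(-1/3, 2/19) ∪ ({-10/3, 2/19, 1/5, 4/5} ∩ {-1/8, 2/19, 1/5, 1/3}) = (-1/3, 2/19] ∪ {1/5}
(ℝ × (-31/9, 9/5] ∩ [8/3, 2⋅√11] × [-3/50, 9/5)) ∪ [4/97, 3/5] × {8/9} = ([4/97, 3/5] × {8/9}) ∪ ([8/3, 2⋅√11] × [-3/50, 9/5))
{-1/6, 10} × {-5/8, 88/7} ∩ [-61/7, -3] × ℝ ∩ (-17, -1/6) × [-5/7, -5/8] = ∅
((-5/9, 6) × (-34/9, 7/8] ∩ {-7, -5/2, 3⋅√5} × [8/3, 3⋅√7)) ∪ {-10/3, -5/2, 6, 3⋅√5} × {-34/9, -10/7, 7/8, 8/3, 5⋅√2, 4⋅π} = {-10/3, -5/2, 6, 3⋅√5} × {-34/9, -10/7, 7/8, 8/3, 5⋅√2, 4⋅π}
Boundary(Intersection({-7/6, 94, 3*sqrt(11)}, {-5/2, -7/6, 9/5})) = {-7/6}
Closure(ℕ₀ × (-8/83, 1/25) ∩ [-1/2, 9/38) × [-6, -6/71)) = {0} × [-8/83, -6/71]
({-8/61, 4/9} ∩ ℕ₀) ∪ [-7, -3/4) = [-7, -3/4)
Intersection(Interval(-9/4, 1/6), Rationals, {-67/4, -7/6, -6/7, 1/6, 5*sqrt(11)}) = {-7/6, -6/7, 1/6}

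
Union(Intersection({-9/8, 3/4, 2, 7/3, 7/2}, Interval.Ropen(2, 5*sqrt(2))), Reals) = Reals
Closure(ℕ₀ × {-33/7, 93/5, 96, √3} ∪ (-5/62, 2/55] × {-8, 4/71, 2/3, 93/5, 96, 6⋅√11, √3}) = (ℕ₀ × {-33/7, 93/5, 96, √3}) ∪ ([-5/62, 2/55] × {-8, 4/71, 2/3, 93/5, 96, 6⋅√11, √3})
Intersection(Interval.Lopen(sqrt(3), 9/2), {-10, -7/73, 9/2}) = {9/2}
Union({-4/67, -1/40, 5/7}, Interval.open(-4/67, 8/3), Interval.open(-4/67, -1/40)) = Interval.Ropen(-4/67, 8/3)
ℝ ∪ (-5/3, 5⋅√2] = (-∞, ∞)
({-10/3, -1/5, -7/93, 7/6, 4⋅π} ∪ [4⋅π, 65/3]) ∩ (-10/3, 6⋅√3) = {-1/5, -7/93, 7/6}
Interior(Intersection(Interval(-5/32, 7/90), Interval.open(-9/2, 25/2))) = Interval.open(-5/32, 7/90)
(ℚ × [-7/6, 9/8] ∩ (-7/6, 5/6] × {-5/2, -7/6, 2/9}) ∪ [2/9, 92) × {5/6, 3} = ([2/9, 92) × {5/6, 3}) ∪ ((ℚ ∩ (-7/6, 5/6]) × {-7/6, 2/9})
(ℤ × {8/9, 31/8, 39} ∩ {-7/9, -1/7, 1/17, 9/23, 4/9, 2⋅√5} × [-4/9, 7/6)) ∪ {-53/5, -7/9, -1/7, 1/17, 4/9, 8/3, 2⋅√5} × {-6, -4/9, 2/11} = {-53/5, -7/9, -1/7, 1/17, 4/9, 8/3, 2⋅√5} × {-6, -4/9, 2/11}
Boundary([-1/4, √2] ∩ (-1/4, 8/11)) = {-1/4, 8/11}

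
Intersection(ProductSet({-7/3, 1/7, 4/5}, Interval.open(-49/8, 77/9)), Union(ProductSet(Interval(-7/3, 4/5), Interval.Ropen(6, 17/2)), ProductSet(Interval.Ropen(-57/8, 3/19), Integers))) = Union(ProductSet({-7/3, 1/7}, Range(-6, 9, 1)), ProductSet({-7/3, 1/7, 4/5}, Interval.Ropen(6, 17/2)))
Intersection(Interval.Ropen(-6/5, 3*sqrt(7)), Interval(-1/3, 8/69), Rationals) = Intersection(Interval(-1/3, 8/69), Rationals)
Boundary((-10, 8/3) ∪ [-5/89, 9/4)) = {-10, 8/3}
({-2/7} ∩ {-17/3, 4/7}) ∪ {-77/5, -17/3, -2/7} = {-77/5, -17/3, -2/7}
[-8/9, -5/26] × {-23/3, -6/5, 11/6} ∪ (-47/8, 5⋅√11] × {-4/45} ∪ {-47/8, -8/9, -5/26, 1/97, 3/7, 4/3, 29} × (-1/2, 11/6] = ([-8/9, -5/26] × {-23/3, -6/5, 11/6}) ∪ ((-47/8, 5⋅√11] × {-4/45}) ∪ ({-47/8, -8/9, -5/26, 1/97, 3/7, 4/3, 29} × (-1/2, 11/6])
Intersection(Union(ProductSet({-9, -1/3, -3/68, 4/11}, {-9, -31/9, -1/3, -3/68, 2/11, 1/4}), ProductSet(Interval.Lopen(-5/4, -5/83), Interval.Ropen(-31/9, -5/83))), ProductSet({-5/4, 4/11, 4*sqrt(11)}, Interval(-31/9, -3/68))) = ProductSet({4/11}, {-31/9, -1/3, -3/68})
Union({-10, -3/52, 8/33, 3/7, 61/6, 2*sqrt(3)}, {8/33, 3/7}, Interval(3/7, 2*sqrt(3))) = Union({-10, -3/52, 8/33, 61/6}, Interval(3/7, 2*sqrt(3)))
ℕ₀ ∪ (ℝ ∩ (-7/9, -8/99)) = (-7/9, -8/99) ∪ ℕ₀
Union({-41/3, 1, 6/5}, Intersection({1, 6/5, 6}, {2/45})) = {-41/3, 1, 6/5}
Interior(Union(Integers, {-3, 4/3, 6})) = EmptySet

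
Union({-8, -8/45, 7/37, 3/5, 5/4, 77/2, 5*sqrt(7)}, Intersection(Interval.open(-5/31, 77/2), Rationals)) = Union({-8, -8/45, 77/2, 5*sqrt(7)}, Intersection(Interval.open(-5/31, 77/2), Rationals))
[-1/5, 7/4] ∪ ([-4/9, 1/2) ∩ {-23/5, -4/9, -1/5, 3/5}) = {-4/9} ∪ [-1/5, 7/4]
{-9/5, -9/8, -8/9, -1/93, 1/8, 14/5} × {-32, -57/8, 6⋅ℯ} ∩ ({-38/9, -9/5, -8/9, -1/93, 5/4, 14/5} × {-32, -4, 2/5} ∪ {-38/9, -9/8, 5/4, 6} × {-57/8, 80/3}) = ({-9/8} × {-57/8}) ∪ ({-9/5, -8/9, -1/93, 14/5} × {-32})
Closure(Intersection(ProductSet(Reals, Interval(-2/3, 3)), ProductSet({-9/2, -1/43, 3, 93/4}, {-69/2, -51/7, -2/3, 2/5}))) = ProductSet({-9/2, -1/43, 3, 93/4}, {-2/3, 2/5})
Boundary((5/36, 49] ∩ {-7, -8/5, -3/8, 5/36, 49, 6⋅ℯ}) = {49, 6⋅ℯ}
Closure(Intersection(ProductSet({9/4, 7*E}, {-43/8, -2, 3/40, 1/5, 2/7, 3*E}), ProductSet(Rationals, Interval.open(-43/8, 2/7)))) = ProductSet({9/4}, {-2, 3/40, 1/5})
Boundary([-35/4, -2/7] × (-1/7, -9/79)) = ({-35/4, -2/7} × [-1/7, -9/79]) ∪ ([-35/4, -2/7] × {-1/7, -9/79})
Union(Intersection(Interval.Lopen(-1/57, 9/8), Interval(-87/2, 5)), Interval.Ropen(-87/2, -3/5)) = Union(Interval.Ropen(-87/2, -3/5), Interval.Lopen(-1/57, 9/8))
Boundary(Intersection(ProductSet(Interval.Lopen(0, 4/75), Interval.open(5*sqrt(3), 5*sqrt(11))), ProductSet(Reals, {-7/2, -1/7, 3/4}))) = EmptySet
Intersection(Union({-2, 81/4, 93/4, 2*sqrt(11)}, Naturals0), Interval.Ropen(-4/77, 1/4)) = Range(0, 1, 1)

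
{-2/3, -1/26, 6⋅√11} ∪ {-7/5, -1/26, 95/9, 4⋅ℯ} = {-7/5, -2/3, -1/26, 95/9, 6⋅√11, 4⋅ℯ}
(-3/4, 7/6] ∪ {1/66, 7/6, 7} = (-3/4, 7/6] ∪ {7}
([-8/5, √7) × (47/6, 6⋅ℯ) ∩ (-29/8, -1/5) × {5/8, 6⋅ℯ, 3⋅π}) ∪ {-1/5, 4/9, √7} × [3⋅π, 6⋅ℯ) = ([-8/5, -1/5) × {3⋅π}) ∪ ({-1/5, 4/9, √7} × [3⋅π, 6⋅ℯ))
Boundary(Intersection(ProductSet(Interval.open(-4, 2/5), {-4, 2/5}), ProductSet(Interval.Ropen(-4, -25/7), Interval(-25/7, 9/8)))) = ProductSet(Interval(-4, -25/7), {2/5})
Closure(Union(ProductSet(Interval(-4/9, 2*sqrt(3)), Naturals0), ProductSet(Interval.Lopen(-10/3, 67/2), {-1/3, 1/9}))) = Union(ProductSet(Interval(-10/3, 67/2), {-1/3, 1/9}), ProductSet(Interval(-4/9, 2*sqrt(3)), Naturals0))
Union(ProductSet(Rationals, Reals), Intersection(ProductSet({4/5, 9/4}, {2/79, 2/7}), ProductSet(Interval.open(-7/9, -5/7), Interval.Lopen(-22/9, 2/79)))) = ProductSet(Rationals, Reals)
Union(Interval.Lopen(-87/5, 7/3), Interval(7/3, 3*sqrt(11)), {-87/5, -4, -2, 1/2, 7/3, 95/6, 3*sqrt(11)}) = Union({95/6}, Interval(-87/5, 3*sqrt(11)))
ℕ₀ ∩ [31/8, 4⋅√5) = {4, 5, …, 8}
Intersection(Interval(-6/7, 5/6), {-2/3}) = {-2/3}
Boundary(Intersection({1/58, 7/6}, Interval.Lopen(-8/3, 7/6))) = {1/58, 7/6}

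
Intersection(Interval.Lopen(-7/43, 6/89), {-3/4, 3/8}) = EmptySet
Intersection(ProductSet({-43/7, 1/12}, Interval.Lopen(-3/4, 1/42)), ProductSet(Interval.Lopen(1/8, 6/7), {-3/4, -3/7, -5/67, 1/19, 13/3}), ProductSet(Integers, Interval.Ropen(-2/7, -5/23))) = EmptySet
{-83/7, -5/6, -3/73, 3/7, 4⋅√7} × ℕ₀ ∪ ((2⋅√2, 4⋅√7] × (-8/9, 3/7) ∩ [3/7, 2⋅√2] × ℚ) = {-83/7, -5/6, -3/73, 3/7, 4⋅√7} × ℕ₀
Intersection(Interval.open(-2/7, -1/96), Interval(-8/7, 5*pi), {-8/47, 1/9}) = {-8/47}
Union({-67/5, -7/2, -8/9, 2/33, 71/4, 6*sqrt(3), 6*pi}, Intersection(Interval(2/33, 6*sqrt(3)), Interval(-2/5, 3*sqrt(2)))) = Union({-67/5, -7/2, -8/9, 71/4, 6*sqrt(3), 6*pi}, Interval(2/33, 3*sqrt(2)))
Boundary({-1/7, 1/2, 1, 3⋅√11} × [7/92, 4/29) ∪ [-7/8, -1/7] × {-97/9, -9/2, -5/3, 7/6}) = ([-7/8, -1/7] × {-97/9, -9/2, -5/3, 7/6}) ∪ ({-1/7, 1/2, 1, 3⋅√11} × [7/92, 4/29])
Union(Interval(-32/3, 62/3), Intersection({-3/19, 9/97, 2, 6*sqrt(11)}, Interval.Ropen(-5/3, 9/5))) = Interval(-32/3, 62/3)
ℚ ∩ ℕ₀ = ℕ₀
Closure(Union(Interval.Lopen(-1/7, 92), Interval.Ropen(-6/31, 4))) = Interval(-6/31, 92)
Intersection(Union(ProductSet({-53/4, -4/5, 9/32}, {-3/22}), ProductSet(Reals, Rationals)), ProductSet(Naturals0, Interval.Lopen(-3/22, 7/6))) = ProductSet(Naturals0, Intersection(Interval.Lopen(-3/22, 7/6), Rationals))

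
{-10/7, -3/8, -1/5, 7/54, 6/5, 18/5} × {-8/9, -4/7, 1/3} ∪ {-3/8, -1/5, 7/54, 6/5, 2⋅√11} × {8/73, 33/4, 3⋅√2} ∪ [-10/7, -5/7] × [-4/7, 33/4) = ([-10/7, -5/7] × [-4/7, 33/4)) ∪ ({-10/7, -3/8, -1/5, 7/54, 6/5, 18/5} × {-8/9, -4/7, 1/3}) ∪ ({-3/8, -1/5, 7/54, 6/5, 2⋅√11} × {8/73, 33/4, 3⋅√2})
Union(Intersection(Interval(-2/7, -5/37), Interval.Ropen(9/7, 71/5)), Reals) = Reals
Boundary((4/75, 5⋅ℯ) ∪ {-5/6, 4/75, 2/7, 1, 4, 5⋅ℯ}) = {-5/6, 4/75, 5⋅ℯ}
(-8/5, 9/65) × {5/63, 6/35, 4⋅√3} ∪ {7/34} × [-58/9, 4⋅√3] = ({7/34} × [-58/9, 4⋅√3]) ∪ ((-8/5, 9/65) × {5/63, 6/35, 4⋅√3})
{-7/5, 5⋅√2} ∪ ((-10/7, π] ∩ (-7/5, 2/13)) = [-7/5, 2/13) ∪ {5⋅√2}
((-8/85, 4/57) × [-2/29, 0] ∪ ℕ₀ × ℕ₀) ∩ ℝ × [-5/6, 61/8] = (ℕ₀ × {0, 1, …, 7}) ∪ ((-8/85, 4/57) × [-2/29, 0])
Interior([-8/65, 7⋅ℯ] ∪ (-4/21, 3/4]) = (-4/21, 7⋅ℯ)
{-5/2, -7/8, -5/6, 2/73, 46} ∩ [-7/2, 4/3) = {-5/2, -7/8, -5/6, 2/73}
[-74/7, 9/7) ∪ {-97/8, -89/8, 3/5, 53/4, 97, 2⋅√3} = {-97/8, -89/8, 53/4, 97, 2⋅√3} ∪ [-74/7, 9/7)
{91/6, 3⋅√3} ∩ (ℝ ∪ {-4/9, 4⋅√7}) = {91/6, 3⋅√3}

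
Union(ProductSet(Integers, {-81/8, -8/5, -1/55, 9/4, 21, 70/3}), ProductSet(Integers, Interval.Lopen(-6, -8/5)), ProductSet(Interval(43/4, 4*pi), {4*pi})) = Union(ProductSet(Integers, Union({-81/8, -1/55, 9/4, 21, 70/3}, Interval.Lopen(-6, -8/5))), ProductSet(Interval(43/4, 4*pi), {4*pi}))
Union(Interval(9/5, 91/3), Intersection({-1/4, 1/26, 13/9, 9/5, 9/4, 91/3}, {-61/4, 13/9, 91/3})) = Union({13/9}, Interval(9/5, 91/3))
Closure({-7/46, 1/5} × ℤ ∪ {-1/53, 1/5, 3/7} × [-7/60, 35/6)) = ({-7/46, 1/5} × ℤ) ∪ ({-1/53, 1/5, 3/7} × [-7/60, 35/6])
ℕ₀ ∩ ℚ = ℕ₀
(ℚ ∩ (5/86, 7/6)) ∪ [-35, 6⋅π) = [-35, 6⋅π) ∪ (ℚ ∩ (5/86, 7/6))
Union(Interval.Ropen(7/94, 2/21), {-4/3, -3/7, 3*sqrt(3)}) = Union({-4/3, -3/7, 3*sqrt(3)}, Interval.Ropen(7/94, 2/21))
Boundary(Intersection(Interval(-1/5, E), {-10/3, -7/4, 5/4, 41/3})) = {5/4}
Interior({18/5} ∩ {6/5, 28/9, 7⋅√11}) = ∅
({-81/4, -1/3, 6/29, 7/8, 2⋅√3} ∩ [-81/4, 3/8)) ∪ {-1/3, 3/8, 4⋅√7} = {-81/4, -1/3, 6/29, 3/8, 4⋅√7}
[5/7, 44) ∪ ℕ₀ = ℕ₀ ∪ [5/7, 44]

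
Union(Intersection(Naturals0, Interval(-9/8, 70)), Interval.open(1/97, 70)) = Union(Interval.Lopen(1/97, 70), Range(0, 71, 1))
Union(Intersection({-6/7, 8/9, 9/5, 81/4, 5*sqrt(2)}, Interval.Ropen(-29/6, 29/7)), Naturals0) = Union({-6/7, 8/9, 9/5}, Naturals0)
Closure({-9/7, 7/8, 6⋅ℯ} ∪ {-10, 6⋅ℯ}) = {-10, -9/7, 7/8, 6⋅ℯ}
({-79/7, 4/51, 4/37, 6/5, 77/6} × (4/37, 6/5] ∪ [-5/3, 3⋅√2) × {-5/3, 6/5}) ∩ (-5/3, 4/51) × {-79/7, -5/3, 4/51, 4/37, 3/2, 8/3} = (-5/3, 4/51) × {-5/3}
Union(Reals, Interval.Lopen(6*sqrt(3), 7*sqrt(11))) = Interval(-oo, oo)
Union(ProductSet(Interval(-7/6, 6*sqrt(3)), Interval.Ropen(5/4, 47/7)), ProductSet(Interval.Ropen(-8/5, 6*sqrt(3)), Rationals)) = Union(ProductSet(Interval.Ropen(-8/5, 6*sqrt(3)), Rationals), ProductSet(Interval(-7/6, 6*sqrt(3)), Interval.Ropen(5/4, 47/7)))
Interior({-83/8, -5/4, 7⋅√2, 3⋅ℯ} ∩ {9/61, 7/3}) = ∅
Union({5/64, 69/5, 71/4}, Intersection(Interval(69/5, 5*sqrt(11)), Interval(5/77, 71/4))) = Union({5/64, 71/4}, Interval(69/5, 5*sqrt(11)))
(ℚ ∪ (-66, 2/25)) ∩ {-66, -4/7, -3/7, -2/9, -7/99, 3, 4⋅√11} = {-66, -4/7, -3/7, -2/9, -7/99, 3}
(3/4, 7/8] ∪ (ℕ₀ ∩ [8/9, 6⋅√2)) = (3/4, 7/8] ∪ {1, 2, …, 8}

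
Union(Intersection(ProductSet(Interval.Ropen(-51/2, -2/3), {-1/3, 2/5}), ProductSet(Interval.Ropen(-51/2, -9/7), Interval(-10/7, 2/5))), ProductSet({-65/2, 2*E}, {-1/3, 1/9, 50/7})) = Union(ProductSet({-65/2, 2*E}, {-1/3, 1/9, 50/7}), ProductSet(Interval.Ropen(-51/2, -9/7), {-1/3, 2/5}))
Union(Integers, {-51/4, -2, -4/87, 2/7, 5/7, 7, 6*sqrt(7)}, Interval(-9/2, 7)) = Union({-51/4, 6*sqrt(7)}, Integers, Interval(-9/2, 7))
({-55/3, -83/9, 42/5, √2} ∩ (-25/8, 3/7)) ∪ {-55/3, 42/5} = {-55/3, 42/5}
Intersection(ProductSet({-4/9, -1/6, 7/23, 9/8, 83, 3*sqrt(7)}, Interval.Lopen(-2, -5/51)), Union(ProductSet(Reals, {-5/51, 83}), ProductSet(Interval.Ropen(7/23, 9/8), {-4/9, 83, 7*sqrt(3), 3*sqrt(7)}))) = Union(ProductSet({7/23}, {-4/9}), ProductSet({-4/9, -1/6, 7/23, 9/8, 83, 3*sqrt(7)}, {-5/51}))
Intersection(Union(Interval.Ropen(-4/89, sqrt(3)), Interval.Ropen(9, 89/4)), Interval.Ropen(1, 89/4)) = Union(Interval.Ropen(1, sqrt(3)), Interval.Ropen(9, 89/4))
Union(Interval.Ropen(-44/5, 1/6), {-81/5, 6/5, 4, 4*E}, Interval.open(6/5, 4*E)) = Union({-81/5}, Interval.Ropen(-44/5, 1/6), Interval(6/5, 4*E))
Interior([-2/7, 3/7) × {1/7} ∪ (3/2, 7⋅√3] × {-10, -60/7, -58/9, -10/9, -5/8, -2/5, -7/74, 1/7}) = ∅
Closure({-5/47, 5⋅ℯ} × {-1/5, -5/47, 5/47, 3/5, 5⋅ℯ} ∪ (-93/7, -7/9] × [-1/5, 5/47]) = ([-93/7, -7/9] × [-1/5, 5/47]) ∪ ({-5/47, 5⋅ℯ} × {-1/5, -5/47, 5/47, 3/5, 5⋅ℯ})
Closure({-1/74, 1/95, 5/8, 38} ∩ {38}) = {38}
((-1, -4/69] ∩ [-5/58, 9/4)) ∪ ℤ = ℤ ∪ [-5/58, -4/69]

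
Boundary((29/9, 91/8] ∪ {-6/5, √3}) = {-6/5, 29/9, 91/8, √3}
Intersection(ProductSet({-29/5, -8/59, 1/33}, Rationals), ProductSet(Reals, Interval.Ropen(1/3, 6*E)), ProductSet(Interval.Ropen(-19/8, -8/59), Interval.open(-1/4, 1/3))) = EmptySet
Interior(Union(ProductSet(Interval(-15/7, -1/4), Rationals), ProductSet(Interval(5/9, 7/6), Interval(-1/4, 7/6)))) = Union(ProductSet(Interval(-15/7, -1/4), Complement(Rationals, Interval(-oo, oo))), ProductSet(Interval.open(5/9, 7/6), Interval.open(-1/4, 7/6)))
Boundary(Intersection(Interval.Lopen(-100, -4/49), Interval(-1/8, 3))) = {-1/8, -4/49}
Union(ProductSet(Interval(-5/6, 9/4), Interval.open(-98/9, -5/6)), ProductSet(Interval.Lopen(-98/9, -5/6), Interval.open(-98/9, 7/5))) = Union(ProductSet(Interval.Lopen(-98/9, -5/6), Interval.open(-98/9, 7/5)), ProductSet(Interval(-5/6, 9/4), Interval.open(-98/9, -5/6)))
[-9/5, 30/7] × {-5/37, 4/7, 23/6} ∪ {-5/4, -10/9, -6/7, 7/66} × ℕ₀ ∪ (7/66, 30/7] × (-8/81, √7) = ({-5/4, -10/9, -6/7, 7/66} × ℕ₀) ∪ ([-9/5, 30/7] × {-5/37, 4/7, 23/6}) ∪ ((7/66, 30/7] × (-8/81, √7))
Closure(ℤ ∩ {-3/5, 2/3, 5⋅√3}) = ∅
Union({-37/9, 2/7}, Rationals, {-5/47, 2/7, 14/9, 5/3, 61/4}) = Rationals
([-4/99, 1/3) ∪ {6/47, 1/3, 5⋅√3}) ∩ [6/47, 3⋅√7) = [6/47, 1/3]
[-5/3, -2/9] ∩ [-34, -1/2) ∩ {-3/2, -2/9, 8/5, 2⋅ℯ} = {-3/2}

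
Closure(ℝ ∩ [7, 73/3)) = [7, 73/3]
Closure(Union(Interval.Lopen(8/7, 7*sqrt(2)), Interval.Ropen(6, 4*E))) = Interval(8/7, 4*E)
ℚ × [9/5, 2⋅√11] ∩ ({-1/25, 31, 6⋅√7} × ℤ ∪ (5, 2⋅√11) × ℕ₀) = ({-1/25, 31} ∪ (ℚ ∩ (5, 2⋅√11))) × {2, 3, …, 6}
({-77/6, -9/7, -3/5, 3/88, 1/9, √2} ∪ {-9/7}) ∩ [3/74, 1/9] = {1/9}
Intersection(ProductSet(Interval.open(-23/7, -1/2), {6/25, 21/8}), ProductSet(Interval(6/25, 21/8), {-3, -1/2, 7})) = EmptySet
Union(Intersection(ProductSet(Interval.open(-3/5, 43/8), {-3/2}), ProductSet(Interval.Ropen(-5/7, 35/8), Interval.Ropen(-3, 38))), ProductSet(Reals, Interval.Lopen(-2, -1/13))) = ProductSet(Reals, Interval.Lopen(-2, -1/13))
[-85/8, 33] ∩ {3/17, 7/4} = {3/17, 7/4}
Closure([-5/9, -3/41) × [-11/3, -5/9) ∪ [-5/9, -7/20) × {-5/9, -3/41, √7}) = ({-5/9, -3/41} × [-11/3, -5/9]) ∪ ([-5/9, -3/41] × {-11/3, -5/9}) ∪ ([-5/9, -3/41) × [-11/3, -5/9)) ∪ ([-5/9, -7/20] × {-5/9, -3/41, √7})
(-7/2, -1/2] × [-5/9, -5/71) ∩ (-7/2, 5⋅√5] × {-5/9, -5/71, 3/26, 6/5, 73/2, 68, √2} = (-7/2, -1/2] × {-5/9}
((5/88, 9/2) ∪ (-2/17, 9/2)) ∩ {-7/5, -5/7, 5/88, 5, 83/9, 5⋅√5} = {5/88}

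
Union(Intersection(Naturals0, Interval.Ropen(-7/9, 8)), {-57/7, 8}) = Union({-57/7, 8}, Range(0, 8, 1))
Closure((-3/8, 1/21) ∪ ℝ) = (-∞, ∞)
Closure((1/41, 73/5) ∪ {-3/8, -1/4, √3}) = {-3/8, -1/4} ∪ [1/41, 73/5]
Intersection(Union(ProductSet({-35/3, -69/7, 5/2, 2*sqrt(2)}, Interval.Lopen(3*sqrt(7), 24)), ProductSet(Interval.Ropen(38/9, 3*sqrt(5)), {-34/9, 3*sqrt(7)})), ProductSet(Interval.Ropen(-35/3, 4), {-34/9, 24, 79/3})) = ProductSet({-35/3, -69/7, 5/2, 2*sqrt(2)}, {24})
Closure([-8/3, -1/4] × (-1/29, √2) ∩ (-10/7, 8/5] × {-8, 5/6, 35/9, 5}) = [-10/7, -1/4] × {5/6}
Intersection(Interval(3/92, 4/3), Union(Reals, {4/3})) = Interval(3/92, 4/3)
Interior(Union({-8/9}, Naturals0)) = EmptySet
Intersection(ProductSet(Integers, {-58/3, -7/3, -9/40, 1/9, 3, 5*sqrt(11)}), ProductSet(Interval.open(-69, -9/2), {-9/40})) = ProductSet(Range(-68, -4, 1), {-9/40})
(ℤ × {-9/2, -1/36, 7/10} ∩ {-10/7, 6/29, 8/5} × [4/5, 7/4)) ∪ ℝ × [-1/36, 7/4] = ℝ × [-1/36, 7/4]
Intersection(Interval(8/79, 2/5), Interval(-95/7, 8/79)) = {8/79}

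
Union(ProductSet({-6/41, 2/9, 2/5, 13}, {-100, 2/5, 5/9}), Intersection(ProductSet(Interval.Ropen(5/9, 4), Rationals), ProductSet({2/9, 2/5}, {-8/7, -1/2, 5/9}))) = ProductSet({-6/41, 2/9, 2/5, 13}, {-100, 2/5, 5/9})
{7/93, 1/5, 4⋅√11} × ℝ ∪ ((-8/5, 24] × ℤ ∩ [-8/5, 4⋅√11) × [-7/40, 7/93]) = ({7/93, 1/5, 4⋅√11} × ℝ) ∪ ((-8/5, 4⋅√11) × {0})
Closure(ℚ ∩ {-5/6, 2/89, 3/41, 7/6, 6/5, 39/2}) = {-5/6, 2/89, 3/41, 7/6, 6/5, 39/2}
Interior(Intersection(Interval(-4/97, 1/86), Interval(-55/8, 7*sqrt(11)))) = Interval.open(-4/97, 1/86)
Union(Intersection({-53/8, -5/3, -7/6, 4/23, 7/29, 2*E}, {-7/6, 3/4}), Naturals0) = Union({-7/6}, Naturals0)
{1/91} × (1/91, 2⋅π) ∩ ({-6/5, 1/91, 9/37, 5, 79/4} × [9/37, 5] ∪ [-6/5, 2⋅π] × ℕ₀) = {1/91} × ([9/37, 5] ∪ {1, 2, …, 6})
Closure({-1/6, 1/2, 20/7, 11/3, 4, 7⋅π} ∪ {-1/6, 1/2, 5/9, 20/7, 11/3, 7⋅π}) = {-1/6, 1/2, 5/9, 20/7, 11/3, 4, 7⋅π}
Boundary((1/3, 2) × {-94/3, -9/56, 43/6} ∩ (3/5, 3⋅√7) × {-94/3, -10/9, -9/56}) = [3/5, 2] × {-94/3, -9/56}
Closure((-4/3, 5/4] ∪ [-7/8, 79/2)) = [-4/3, 79/2]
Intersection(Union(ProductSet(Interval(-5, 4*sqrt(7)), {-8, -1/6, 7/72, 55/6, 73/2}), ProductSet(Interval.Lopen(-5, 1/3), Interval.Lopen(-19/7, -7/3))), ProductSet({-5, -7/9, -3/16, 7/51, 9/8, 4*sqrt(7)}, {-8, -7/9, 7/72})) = ProductSet({-5, -7/9, -3/16, 7/51, 9/8, 4*sqrt(7)}, {-8, 7/72})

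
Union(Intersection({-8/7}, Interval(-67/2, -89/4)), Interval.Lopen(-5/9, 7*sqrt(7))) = Interval.Lopen(-5/9, 7*sqrt(7))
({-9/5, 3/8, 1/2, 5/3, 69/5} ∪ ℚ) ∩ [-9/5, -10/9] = ℚ ∩ [-9/5, -10/9]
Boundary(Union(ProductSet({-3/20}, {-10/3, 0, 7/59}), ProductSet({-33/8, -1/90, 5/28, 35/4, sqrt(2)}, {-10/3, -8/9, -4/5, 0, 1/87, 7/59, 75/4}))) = Union(ProductSet({-3/20}, {-10/3, 0, 7/59}), ProductSet({-33/8, -1/90, 5/28, 35/4, sqrt(2)}, {-10/3, -8/9, -4/5, 0, 1/87, 7/59, 75/4}))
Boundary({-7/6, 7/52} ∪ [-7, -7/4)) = {-7, -7/4, -7/6, 7/52}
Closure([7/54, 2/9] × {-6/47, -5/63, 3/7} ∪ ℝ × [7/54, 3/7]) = (ℝ × [7/54, 3/7]) ∪ ([7/54, 2/9] × {-6/47, -5/63, 3/7})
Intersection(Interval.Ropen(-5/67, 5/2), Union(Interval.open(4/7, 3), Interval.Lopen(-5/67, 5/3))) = Interval.open(-5/67, 5/2)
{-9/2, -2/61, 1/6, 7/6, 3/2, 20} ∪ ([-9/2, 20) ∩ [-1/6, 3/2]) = {-9/2, 20} ∪ [-1/6, 3/2]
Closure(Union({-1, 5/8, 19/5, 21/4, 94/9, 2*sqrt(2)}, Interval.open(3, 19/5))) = Union({-1, 5/8, 21/4, 94/9, 2*sqrt(2)}, Interval(3, 19/5))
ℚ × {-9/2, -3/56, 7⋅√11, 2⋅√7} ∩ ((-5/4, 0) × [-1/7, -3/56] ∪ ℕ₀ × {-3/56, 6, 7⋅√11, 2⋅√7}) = ((ℚ ∩ (-5/4, 0)) × {-3/56}) ∪ (ℕ₀ × {-3/56, 7⋅√11, 2⋅√7})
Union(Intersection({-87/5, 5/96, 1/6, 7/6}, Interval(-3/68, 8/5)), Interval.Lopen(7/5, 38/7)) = Union({5/96, 1/6, 7/6}, Interval.Lopen(7/5, 38/7))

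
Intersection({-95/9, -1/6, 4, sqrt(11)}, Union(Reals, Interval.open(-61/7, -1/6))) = {-95/9, -1/6, 4, sqrt(11)}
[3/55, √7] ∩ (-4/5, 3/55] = {3/55}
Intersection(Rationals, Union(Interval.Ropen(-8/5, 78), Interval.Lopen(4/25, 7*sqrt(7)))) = Intersection(Interval.Ropen(-8/5, 78), Rationals)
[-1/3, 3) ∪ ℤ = ℤ ∪ [-1/3, 3]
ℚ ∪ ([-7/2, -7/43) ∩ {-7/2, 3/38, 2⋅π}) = ℚ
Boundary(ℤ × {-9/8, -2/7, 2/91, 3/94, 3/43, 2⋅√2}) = ℤ × {-9/8, -2/7, 2/91, 3/94, 3/43, 2⋅√2}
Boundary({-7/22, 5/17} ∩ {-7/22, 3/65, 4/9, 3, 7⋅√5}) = {-7/22}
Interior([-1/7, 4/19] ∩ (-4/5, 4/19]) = (-1/7, 4/19)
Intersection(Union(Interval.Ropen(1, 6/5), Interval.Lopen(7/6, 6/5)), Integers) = Range(1, 2, 1)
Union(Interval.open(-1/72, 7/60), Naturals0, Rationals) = Union(Interval(-1/72, 7/60), Rationals)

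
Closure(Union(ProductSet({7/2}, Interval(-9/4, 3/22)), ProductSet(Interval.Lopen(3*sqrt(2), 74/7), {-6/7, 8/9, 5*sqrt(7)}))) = Union(ProductSet({7/2}, Interval(-9/4, 3/22)), ProductSet(Interval(3*sqrt(2), 74/7), {-6/7, 8/9, 5*sqrt(7)}))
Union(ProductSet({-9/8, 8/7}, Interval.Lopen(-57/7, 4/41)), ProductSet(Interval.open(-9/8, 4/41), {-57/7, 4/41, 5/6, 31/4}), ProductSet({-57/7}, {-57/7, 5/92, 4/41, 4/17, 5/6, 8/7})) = Union(ProductSet({-57/7}, {-57/7, 5/92, 4/41, 4/17, 5/6, 8/7}), ProductSet({-9/8, 8/7}, Interval.Lopen(-57/7, 4/41)), ProductSet(Interval.open(-9/8, 4/41), {-57/7, 4/41, 5/6, 31/4}))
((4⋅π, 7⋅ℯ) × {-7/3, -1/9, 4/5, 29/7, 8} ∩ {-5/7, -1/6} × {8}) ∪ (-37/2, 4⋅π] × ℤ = (-37/2, 4⋅π] × ℤ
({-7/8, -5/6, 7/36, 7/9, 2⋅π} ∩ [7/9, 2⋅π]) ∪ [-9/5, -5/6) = [-9/5, -5/6) ∪ {7/9, 2⋅π}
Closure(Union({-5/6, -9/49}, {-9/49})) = {-5/6, -9/49}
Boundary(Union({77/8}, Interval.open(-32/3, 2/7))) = {-32/3, 2/7, 77/8}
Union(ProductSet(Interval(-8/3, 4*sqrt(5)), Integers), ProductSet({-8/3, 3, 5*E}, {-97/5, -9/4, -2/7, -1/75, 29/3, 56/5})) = Union(ProductSet({-8/3, 3, 5*E}, {-97/5, -9/4, -2/7, -1/75, 29/3, 56/5}), ProductSet(Interval(-8/3, 4*sqrt(5)), Integers))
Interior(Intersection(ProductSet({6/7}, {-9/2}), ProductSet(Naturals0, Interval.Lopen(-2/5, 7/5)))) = EmptySet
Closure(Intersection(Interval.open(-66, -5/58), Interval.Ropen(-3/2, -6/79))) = Interval(-3/2, -5/58)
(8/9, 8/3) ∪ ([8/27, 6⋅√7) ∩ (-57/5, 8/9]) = [8/27, 8/3)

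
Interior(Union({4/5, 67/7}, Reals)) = Reals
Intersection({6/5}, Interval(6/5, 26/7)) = {6/5}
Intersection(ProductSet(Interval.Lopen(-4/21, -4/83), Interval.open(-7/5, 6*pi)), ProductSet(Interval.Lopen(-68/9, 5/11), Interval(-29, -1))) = ProductSet(Interval.Lopen(-4/21, -4/83), Interval.Lopen(-7/5, -1))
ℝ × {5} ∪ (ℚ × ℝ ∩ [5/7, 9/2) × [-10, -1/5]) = (ℝ × {5}) ∪ ((ℚ ∩ [5/7, 9/2)) × [-10, -1/5])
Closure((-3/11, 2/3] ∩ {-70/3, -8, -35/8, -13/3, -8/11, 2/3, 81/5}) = {2/3}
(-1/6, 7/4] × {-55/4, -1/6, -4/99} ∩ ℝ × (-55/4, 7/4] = (-1/6, 7/4] × {-1/6, -4/99}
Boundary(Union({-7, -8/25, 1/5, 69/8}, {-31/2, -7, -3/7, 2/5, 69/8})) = {-31/2, -7, -3/7, -8/25, 1/5, 2/5, 69/8}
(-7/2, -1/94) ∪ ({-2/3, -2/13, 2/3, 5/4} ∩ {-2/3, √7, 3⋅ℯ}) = (-7/2, -1/94)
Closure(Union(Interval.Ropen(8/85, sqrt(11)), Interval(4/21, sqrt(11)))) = Interval(8/85, sqrt(11))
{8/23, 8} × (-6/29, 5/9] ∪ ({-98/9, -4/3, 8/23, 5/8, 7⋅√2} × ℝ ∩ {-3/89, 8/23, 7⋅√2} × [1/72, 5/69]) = ({8/23, 8} × (-6/29, 5/9]) ∪ ({8/23, 7⋅√2} × [1/72, 5/69])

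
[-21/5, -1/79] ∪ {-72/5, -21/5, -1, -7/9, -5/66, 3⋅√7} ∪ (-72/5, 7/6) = [-72/5, 7/6) ∪ {3⋅√7}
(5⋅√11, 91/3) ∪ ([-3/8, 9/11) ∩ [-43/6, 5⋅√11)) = [-3/8, 9/11) ∪ (5⋅√11, 91/3)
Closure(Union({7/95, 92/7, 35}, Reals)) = Reals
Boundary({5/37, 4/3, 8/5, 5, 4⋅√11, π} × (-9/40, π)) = {5/37, 4/3, 8/5, 5, 4⋅√11, π} × [-9/40, π]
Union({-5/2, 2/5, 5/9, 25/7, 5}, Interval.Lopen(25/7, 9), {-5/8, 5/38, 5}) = Union({-5/2, -5/8, 5/38, 2/5, 5/9}, Interval(25/7, 9))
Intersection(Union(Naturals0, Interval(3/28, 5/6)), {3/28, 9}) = {3/28, 9}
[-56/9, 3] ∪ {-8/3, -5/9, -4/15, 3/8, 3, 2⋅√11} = [-56/9, 3] ∪ {2⋅√11}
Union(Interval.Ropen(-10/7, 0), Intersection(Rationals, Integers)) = Union(Integers, Interval(-10/7, 0))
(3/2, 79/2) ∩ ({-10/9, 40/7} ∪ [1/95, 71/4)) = (3/2, 71/4)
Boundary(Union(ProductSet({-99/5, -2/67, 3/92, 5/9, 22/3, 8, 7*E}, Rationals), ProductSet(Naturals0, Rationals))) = ProductSet(Union({-99/5, -2/67, 3/92, 5/9, 22/3, 7*E}, Naturals0), Reals)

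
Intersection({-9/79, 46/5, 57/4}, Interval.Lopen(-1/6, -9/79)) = {-9/79}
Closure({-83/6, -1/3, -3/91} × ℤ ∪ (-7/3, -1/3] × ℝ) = ({-83/6, -1/3, -3/91} × ℤ) ∪ ([-7/3, -1/3] × ℝ)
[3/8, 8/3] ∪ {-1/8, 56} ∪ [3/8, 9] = {-1/8, 56} ∪ [3/8, 9]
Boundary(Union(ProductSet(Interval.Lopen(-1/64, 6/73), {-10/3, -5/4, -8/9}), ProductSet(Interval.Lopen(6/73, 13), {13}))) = Union(ProductSet(Interval(-1/64, 6/73), {-10/3, -5/4, -8/9}), ProductSet(Interval(6/73, 13), {13}))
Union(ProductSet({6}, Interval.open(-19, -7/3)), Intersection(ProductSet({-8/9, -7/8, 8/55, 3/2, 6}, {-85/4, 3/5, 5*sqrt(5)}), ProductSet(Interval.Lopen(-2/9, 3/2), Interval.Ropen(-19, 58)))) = Union(ProductSet({6}, Interval.open(-19, -7/3)), ProductSet({8/55, 3/2}, {3/5, 5*sqrt(5)}))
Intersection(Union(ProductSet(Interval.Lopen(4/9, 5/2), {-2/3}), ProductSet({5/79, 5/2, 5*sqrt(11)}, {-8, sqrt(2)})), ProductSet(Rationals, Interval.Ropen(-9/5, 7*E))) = Union(ProductSet({5/79, 5/2}, {sqrt(2)}), ProductSet(Intersection(Interval.Lopen(4/9, 5/2), Rationals), {-2/3}))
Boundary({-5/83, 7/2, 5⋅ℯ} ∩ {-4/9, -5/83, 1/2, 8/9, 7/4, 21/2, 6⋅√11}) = {-5/83}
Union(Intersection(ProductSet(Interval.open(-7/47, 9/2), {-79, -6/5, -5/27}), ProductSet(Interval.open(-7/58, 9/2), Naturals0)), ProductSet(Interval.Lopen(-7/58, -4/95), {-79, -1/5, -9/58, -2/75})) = ProductSet(Interval.Lopen(-7/58, -4/95), {-79, -1/5, -9/58, -2/75})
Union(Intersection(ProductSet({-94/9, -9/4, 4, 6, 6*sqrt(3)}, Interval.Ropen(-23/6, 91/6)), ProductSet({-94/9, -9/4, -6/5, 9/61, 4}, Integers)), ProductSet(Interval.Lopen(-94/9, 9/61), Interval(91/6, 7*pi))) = Union(ProductSet({-94/9, -9/4, 4}, Range(-3, 16, 1)), ProductSet(Interval.Lopen(-94/9, 9/61), Interval(91/6, 7*pi)))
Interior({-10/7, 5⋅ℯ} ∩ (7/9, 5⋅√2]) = ∅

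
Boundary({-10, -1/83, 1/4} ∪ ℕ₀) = {-10, -1/83, 1/4} ∪ ℕ₀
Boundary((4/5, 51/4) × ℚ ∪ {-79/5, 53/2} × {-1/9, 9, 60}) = ([4/5, 51/4] × ℝ) ∪ ({-79/5, 53/2} × {-1/9, 9, 60})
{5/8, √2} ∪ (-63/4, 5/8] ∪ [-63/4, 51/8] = [-63/4, 51/8]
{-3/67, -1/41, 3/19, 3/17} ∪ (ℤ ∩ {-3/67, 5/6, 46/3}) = {-3/67, -1/41, 3/19, 3/17}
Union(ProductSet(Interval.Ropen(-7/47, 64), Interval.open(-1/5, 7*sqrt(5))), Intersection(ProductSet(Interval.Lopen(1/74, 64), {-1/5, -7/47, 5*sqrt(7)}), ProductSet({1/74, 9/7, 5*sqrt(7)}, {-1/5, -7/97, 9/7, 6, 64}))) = Union(ProductSet({9/7, 5*sqrt(7)}, {-1/5}), ProductSet(Interval.Ropen(-7/47, 64), Interval.open(-1/5, 7*sqrt(5))))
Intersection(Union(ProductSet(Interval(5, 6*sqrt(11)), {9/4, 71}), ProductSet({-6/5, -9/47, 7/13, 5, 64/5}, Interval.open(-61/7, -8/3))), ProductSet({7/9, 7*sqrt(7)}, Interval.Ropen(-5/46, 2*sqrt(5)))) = ProductSet({7*sqrt(7)}, {9/4})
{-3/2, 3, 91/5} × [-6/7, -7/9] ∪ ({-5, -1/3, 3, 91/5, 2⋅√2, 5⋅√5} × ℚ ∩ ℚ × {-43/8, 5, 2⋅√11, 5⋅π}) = ({-5, -1/3, 3, 91/5} × {-43/8, 5}) ∪ ({-3/2, 3, 91/5} × [-6/7, -7/9])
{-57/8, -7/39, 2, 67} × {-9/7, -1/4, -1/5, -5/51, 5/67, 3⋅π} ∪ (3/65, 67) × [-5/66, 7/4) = ((3/65, 67) × [-5/66, 7/4)) ∪ ({-57/8, -7/39, 2, 67} × {-9/7, -1/4, -1/5, -5/51, 5/67, 3⋅π})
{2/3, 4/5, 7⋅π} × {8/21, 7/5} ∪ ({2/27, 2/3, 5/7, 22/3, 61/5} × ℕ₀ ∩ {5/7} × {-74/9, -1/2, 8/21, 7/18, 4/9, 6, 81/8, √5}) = ({5/7} × {6}) ∪ ({2/3, 4/5, 7⋅π} × {8/21, 7/5})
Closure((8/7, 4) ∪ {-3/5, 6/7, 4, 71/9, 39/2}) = {-3/5, 6/7, 71/9, 39/2} ∪ [8/7, 4]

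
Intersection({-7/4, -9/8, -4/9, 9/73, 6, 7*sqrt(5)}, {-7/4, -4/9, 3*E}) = {-7/4, -4/9}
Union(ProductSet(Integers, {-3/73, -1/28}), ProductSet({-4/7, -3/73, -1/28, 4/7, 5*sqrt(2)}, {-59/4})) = Union(ProductSet({-4/7, -3/73, -1/28, 4/7, 5*sqrt(2)}, {-59/4}), ProductSet(Integers, {-3/73, -1/28}))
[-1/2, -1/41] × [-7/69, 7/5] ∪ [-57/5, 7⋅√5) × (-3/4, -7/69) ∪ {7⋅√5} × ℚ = ({7⋅√5} × ℚ) ∪ ([-1/2, -1/41] × [-7/69, 7/5]) ∪ ([-57/5, 7⋅√5) × (-3/4, -7/69))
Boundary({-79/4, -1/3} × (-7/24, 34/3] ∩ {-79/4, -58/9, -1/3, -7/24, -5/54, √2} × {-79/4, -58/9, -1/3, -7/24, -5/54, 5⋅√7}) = {-79/4, -1/3} × {-5/54}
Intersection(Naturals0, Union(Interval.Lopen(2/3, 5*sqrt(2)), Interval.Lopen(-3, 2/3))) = Range(0, 8, 1)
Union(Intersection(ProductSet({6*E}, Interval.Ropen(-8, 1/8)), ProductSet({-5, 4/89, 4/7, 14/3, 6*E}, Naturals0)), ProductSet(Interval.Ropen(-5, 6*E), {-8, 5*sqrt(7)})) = Union(ProductSet({6*E}, Range(0, 1, 1)), ProductSet(Interval.Ropen(-5, 6*E), {-8, 5*sqrt(7)}))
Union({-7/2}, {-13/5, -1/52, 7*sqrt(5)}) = {-7/2, -13/5, -1/52, 7*sqrt(5)}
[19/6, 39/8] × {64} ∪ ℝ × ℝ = ℝ × ℝ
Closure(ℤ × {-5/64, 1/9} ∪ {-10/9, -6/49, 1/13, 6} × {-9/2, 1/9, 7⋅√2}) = (ℤ × {-5/64, 1/9}) ∪ ({-10/9, -6/49, 1/13, 6} × {-9/2, 1/9, 7⋅√2})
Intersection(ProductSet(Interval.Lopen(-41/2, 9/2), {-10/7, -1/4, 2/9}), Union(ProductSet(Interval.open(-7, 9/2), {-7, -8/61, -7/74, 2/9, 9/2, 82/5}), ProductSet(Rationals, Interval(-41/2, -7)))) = ProductSet(Interval.open(-7, 9/2), {2/9})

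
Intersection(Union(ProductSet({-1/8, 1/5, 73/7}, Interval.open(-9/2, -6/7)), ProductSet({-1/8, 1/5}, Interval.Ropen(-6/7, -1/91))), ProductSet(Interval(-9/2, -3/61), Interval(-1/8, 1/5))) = ProductSet({-1/8}, Interval.Ropen(-1/8, -1/91))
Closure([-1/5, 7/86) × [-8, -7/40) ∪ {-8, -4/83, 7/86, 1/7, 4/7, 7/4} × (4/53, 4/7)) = ({-1/5, 7/86} × [-8, -7/40]) ∪ ([-1/5, 7/86] × {-8, -7/40}) ∪ ([-1/5, 7/86) × [-8, -7/40)) ∪ ({-8, -4/83, 7/86, 1/7, 4/7, 7/4} × [4/53, 4/7])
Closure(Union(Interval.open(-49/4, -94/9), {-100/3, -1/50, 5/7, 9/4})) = Union({-100/3, -1/50, 5/7, 9/4}, Interval(-49/4, -94/9))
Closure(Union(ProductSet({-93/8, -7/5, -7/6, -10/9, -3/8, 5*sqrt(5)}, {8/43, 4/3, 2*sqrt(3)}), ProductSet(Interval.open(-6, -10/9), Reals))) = Union(ProductSet({-93/8, -7/5, -7/6, -10/9, -3/8, 5*sqrt(5)}, {8/43, 4/3, 2*sqrt(3)}), ProductSet(Interval(-6, -10/9), Reals))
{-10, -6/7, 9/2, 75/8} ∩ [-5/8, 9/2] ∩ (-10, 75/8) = {9/2}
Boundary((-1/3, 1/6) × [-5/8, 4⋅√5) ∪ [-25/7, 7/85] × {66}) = ([-25/7, 7/85] × {66}) ∪ ({-1/3, 1/6} × [-5/8, 4⋅√5]) ∪ ([-1/3, 1/6] × {-5/8, 4⋅√5})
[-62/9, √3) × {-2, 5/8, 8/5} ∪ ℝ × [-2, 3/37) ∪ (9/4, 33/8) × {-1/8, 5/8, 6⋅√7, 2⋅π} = (ℝ × [-2, 3/37)) ∪ ([-62/9, √3) × {-2, 5/8, 8/5}) ∪ ((9/4, 33/8) × {-1/8, 5/8, 6⋅√7, 2⋅π})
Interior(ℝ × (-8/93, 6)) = ℝ × (-8/93, 6)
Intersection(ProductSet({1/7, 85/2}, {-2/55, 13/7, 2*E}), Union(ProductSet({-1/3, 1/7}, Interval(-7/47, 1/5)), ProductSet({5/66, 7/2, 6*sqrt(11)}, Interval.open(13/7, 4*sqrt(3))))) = ProductSet({1/7}, {-2/55})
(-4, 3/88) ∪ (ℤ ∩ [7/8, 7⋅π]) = (-4, 3/88) ∪ {1, 2, …, 21}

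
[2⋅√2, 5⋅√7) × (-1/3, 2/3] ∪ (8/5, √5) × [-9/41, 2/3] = ((8/5, √5) × [-9/41, 2/3]) ∪ ([2⋅√2, 5⋅√7) × (-1/3, 2/3])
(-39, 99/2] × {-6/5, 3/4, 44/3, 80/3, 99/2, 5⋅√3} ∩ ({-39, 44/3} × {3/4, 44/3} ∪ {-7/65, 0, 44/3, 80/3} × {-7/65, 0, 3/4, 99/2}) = ({44/3} × {3/4, 44/3}) ∪ ({-7/65, 0, 44/3, 80/3} × {3/4, 99/2})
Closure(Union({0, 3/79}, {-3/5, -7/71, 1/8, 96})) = {-3/5, -7/71, 0, 3/79, 1/8, 96}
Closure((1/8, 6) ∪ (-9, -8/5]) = [-9, -8/5] ∪ [1/8, 6]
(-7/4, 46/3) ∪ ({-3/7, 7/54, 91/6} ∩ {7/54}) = (-7/4, 46/3)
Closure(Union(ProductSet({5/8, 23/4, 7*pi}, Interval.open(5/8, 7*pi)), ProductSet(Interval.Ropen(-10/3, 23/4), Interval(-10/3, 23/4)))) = Union(ProductSet({23/4, 7*pi}, Interval(5/8, 7*pi)), ProductSet({5/8, 23/4, 7*pi}, Interval.Lopen(5/8, 7*pi)), ProductSet(Interval(-10/3, 23/4), Interval(-10/3, 23/4)))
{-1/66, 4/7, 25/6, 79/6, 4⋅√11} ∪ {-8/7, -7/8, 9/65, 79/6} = {-8/7, -7/8, -1/66, 9/65, 4/7, 25/6, 79/6, 4⋅√11}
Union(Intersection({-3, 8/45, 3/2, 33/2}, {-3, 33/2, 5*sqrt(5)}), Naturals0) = Union({-3, 33/2}, Naturals0)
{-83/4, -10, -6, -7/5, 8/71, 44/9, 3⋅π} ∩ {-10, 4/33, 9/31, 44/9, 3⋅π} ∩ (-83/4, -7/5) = {-10}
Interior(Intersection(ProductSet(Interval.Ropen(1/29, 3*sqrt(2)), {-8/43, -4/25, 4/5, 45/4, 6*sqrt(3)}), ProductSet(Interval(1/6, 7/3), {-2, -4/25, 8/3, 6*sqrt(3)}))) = EmptySet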